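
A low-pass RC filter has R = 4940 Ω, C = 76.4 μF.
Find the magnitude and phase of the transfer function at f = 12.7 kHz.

Step 1 — Angular frequency: ω = 2π·1.27e+04 = 7.98e+04 rad/s.
Step 2 — Transfer function: H(jω) = 1/(1 + jωRC).
Step 3 — Denominator: 1 + jωRC = 1 + j·7.98e+04·4940·7.64e-05 = 1 + j3.012e+04.
Step 4 — H = 1.103e-09 - j3.32e-05.
Step 5 — Magnitude: |H| = 3.32e-05 (-89.6 dB); phase: φ = -90.0°.

|H| = 3.32e-05 (-89.6 dB), φ = -90.0°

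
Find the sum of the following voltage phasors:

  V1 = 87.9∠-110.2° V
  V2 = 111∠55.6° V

Step 1 — Convert each phasor to rectangular form:
  V1 = 87.9·(cos(-110.2°) + j·sin(-110.2°)) = -30.35 - j82.49 V
  V2 = 111·(cos(55.6°) + j·sin(55.6°)) = 62.71 + j91.59 V
Step 2 — Sum components: V_total = 32.36 + j9.094 V.
Step 3 — Convert to polar: |V_total| = 33.61 V, ∠V_total = 15.7°.

V_total = 33.61∠15.7° V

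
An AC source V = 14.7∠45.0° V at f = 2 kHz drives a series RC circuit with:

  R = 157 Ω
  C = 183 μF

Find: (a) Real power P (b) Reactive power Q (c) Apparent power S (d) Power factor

Step 1 — Angular frequency: ω = 2π·f = 2π·2000 = 1.257e+04 rad/s.
Step 2 — Component impedances:
  R: Z = R = 157 Ω
  C: Z = 1/(jωC) = -j/(ω·C) = 0 - j0.4348 Ω
Step 3 — Series combination: Z_total = R + C = 157 - j0.4348 Ω = 157∠-0.2° Ω.
Step 4 — Source phasor: V = 14.7∠45.0° V = 10.39 + j10.39 V.
Step 5 — Current: I = V / Z = 0.06602 + j0.06639 A = 0.09363∠45.2° A.
Step 6 — Complex power: S = V·I* = 1.376 - j0.003812 VA.
Step 7 — Real power: P = Re(S) = 1.376 W.
Step 8 — Reactive power: Q = Im(S) = -0.003812 VAR.
Step 9 — Apparent power: |S| = 1.376 VA.
Step 10 — Power factor: PF = P/|S| = 1 (leading).

(a) P = 1.376 W  (b) Q = -0.003812 VAR  (c) S = 1.376 VA  (d) PF = 1 (leading)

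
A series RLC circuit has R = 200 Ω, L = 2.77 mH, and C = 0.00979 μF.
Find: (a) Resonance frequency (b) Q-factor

Step 1 — Resonance condition Im(Z)=0 gives ω₀ = 1/√(LC).
Step 2 — ω₀ = 1/√(0.00277·9.79e-09) = 1.92e+05 rad/s.
Step 3 — f₀ = ω₀/(2π) = 3.056e+04 Hz.
Step 4 — Series Q: Q = ω₀L/R = 1.92e+05·0.00277/200 = 2.66.

(a) f₀ = 3.056e+04 Hz  (b) Q = 2.66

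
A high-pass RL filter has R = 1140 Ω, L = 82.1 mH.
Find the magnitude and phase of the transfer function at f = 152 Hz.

Step 1 — Angular frequency: ω = 2π·152 = 955 rad/s.
Step 2 — Transfer function: H(jω) = jωL/(R + jωL).
Step 3 — Numerator jωL = j·78.41; denominator R + jωL = 1140 + j78.41.
Step 4 — H = 0.004708 + j0.06846.
Step 5 — Magnitude: |H| = 0.06862 (-23.3 dB); phase: φ = 86.1°.

|H| = 0.06862 (-23.3 dB), φ = 86.1°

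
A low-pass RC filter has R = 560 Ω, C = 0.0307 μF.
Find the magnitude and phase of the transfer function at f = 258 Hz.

Step 1 — Angular frequency: ω = 2π·258 = 1621 rad/s.
Step 2 — Transfer function: H(jω) = 1/(1 + jωRC).
Step 3 — Denominator: 1 + jωRC = 1 + j·1621·560·3.07e-08 = 1 + j0.02787.
Step 4 — H = 0.9992 - j0.02785.
Step 5 — Magnitude: |H| = 0.9996 (-0.0 dB); phase: φ = -1.6°.

|H| = 0.9996 (-0.0 dB), φ = -1.6°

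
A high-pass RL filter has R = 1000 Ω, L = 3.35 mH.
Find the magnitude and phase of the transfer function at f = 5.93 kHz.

Step 1 — Angular frequency: ω = 2π·5930 = 3.726e+04 rad/s.
Step 2 — Transfer function: H(jω) = jωL/(R + jωL).
Step 3 — Numerator jωL = j·124.8; denominator R + jωL = 1000 + j124.8.
Step 4 — H = 0.01534 + j0.1229.
Step 5 — Magnitude: |H| = 0.1239 (-18.1 dB); phase: φ = 82.9°.

|H| = 0.1239 (-18.1 dB), φ = 82.9°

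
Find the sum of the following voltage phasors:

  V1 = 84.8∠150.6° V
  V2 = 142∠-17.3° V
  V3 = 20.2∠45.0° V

Step 1 — Convert each phasor to rectangular form:
  V1 = 84.8·(cos(150.6°) + j·sin(150.6°)) = -73.88 + j41.63 V
  V2 = 142·(cos(-17.3°) + j·sin(-17.3°)) = 135.6 - j42.23 V
  V3 = 20.2·(cos(45.0°) + j·sin(45.0°)) = 14.28 + j14.28 V
Step 2 — Sum components: V_total = 75.98 + j13.68 V.
Step 3 — Convert to polar: |V_total| = 77.2 V, ∠V_total = 10.2°.

V_total = 77.2∠10.2° V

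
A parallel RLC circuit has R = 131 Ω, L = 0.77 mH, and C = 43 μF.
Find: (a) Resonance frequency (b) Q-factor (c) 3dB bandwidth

Step 1 — Resonance: ω₀ = 1/√(LC) = 1/√(0.00077·4.3e-05) = 5496 rad/s.
Step 2 — f₀ = ω₀/(2π) = 874.7 Hz.
Step 3 — Parallel Q: Q = R/(ω₀L) = 131/(5496·0.00077) = 30.96.
Step 4 — Bandwidth: Δω = ω₀/Q = 177.5 rad/s; BW = Δω/(2π) = 28.25 Hz.

(a) f₀ = 874.7 Hz  (b) Q = 30.96  (c) BW = 28.25 Hz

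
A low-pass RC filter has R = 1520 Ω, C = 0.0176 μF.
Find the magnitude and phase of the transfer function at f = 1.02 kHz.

Step 1 — Angular frequency: ω = 2π·1020 = 6409 rad/s.
Step 2 — Transfer function: H(jω) = 1/(1 + jωRC).
Step 3 — Denominator: 1 + jωRC = 1 + j·6409·1520·1.76e-08 = 1 + j0.1714.
Step 4 — H = 0.9714 - j0.1666.
Step 5 — Magnitude: |H| = 0.9856 (-0.1 dB); phase: φ = -9.7°.

|H| = 0.9856 (-0.1 dB), φ = -9.7°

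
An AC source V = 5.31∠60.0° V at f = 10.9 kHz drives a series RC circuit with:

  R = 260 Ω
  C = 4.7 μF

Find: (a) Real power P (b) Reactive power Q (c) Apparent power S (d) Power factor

Step 1 — Angular frequency: ω = 2π·f = 2π·1.09e+04 = 6.849e+04 rad/s.
Step 2 — Component impedances:
  R: Z = R = 260 Ω
  C: Z = 1/(jωC) = -j/(ω·C) = 0 - j3.107 Ω
Step 3 — Series combination: Z_total = R + C = 260 - j3.107 Ω = 260∠-0.7° Ω.
Step 4 — Source phasor: V = 5.31∠60.0° V = 2.655 + j4.599 V.
Step 5 — Current: I = V / Z = 0.009999 + j0.01781 A = 0.02042∠60.7° A.
Step 6 — Complex power: S = V·I* = 0.1084 - j0.001296 VA.
Step 7 — Real power: P = Re(S) = 0.1084 W.
Step 8 — Reactive power: Q = Im(S) = -0.001296 VAR.
Step 9 — Apparent power: |S| = 0.1084 VA.
Step 10 — Power factor: PF = P/|S| = 0.9999 (leading).

(a) P = 0.1084 W  (b) Q = -0.001296 VAR  (c) S = 0.1084 VA  (d) PF = 0.9999 (leading)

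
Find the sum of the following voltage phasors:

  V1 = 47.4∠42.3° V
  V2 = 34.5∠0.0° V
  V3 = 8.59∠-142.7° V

Step 1 — Convert each phasor to rectangular form:
  V1 = 47.4·(cos(42.3°) + j·sin(42.3°)) = 35.06 + j31.9 V
  V2 = 34.5·(cos(0.0°) + j·sin(0.0°)) = 34.5 V
  V3 = 8.59·(cos(-142.7°) + j·sin(-142.7°)) = -6.833 - j5.205 V
Step 2 — Sum components: V_total = 62.73 + j26.7 V.
Step 3 — Convert to polar: |V_total| = 68.17 V, ∠V_total = 23.1°.

V_total = 68.17∠23.1° V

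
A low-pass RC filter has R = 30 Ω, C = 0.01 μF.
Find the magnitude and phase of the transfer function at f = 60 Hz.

Step 1 — Angular frequency: ω = 2π·60 = 377 rad/s.
Step 2 — Transfer function: H(jω) = 1/(1 + jωRC).
Step 3 — Denominator: 1 + jωRC = 1 + j·377·30·1e-08 = 1 + j0.0001131.
Step 4 — H = 1 - j0.0001131.
Step 5 — Magnitude: |H| = 1 (-0.0 dB); phase: φ = -0.0°.

|H| = 1 (-0.0 dB), φ = -0.0°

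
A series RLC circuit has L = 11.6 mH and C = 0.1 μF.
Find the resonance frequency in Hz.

Step 1 — Resonance condition Im(Z)=0 gives ω₀ = 1/√(LC).
Step 2 — ω₀ = 1/√(0.0116·1e-07) = 2.936e+04 rad/s.
Step 3 — f₀ = ω₀/(2π) = 4673 Hz.

f₀ = 4673 Hz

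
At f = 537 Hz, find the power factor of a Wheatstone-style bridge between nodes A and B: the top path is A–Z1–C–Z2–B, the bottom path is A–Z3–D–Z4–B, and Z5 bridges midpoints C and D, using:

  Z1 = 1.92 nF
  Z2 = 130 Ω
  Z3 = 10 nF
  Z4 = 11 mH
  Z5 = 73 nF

Step 1 — Angular frequency: ω = 2π·f = 2π·537 = 3374 rad/s.
Step 2 — Component impedances:
  Z1: Z = 1/(jωC) = -j/(ω·C) = 0 - j1.544e+05 Ω
  Z2: Z = R = 130 Ω
  Z3: Z = 1/(jωC) = -j/(ω·C) = 0 - j2.964e+04 Ω
  Z4: Z = jωL = j·3374·0.011 = 0 + j37.11 Ω
  Z5: Z = 1/(jωC) = -j/(ω·C) = 0 - j4060 Ω
Step 3 — Bridge requires nodal analysis (the Z5 bridge couples midpoints C and D, so the two paths cannot be reduced to a simple series/parallel combination). Setting node B to ground and injecting 1 A at node A, the 3-node admittance system at A, C, D solves to V_A = Z_AB = 3.046 - j2.484e+04 Ω = 2.484e+04∠-90.0° Ω.
Step 4 — Power factor: PF = cos(φ) = Re(Z)/|Z| = 3.046/2.484e+04 = 0.0001226.
Step 5 — Type: Im(Z) = -2.484e+04 ⇒ leading (phase φ = -90.0°).

PF = 0.0001226 (leading, φ = -90.0°)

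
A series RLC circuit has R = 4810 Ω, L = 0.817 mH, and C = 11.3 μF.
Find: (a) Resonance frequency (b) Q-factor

Step 1 — Resonance condition Im(Z)=0 gives ω₀ = 1/√(LC).
Step 2 — ω₀ = 1/√(0.000817·1.13e-05) = 1.041e+04 rad/s.
Step 3 — f₀ = ω₀/(2π) = 1656 Hz.
Step 4 — Series Q: Q = ω₀L/R = 1.041e+04·0.000817/4810 = 0.001768.

(a) f₀ = 1656 Hz  (b) Q = 0.001768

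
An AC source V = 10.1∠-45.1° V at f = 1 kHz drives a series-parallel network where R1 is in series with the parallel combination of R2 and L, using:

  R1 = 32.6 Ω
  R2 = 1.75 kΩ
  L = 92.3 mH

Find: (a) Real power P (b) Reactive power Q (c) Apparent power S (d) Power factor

Step 1 — Angular frequency: ω = 2π·f = 2π·1000 = 6283 rad/s.
Step 2 — Component impedances:
  R1: Z = R = 32.6 Ω
  R2: Z = R = 1750 Ω
  L: Z = jωL = j·6283·0.0923 = 0 + j579.9 Ω
Step 3 — Parallel branch: R2 || L = 1/(1/R2 + 1/L) = 173.2 + j522.6 Ω.
Step 4 — Series with R1: Z_total = R1 + (R2 || L) = 205.8 + j522.6 Ω = 561.6∠68.5° Ω.
Step 5 — Source phasor: V = 10.1∠-45.1° V = 7.129 - j7.154 V.
Step 6 — Current: I = V / Z = -0.007202 - j0.01648 A = 0.01798∠-113.6° A.
Step 7 — Complex power: S = V·I* = 0.06655 + j0.169 VA.
Step 8 — Real power: P = Re(S) = 0.06655 W.
Step 9 — Reactive power: Q = Im(S) = 0.169 VAR.
Step 10 — Apparent power: |S| = 0.1816 VA.
Step 11 — Power factor: PF = P/|S| = 0.3664 (lagging).

(a) P = 0.06655 W  (b) Q = 0.169 VAR  (c) S = 0.1816 VA  (d) PF = 0.3664 (lagging)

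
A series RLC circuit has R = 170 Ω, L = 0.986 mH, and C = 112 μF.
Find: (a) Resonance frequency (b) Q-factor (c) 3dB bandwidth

Step 1 — Resonance: ω₀ = 1/√(LC) = 1/√(0.000986·0.000112) = 3009 rad/s.
Step 2 — f₀ = ω₀/(2π) = 478.9 Hz.
Step 3 — Series Q: Q = ω₀L/R = 3009·0.000986/170 = 0.01745.
Step 4 — Bandwidth: Δω = ω₀/Q = 1.724e+05 rad/s; BW = Δω/(2π) = 2.744e+04 Hz.

(a) f₀ = 478.9 Hz  (b) Q = 0.01745  (c) BW = 2.744e+04 Hz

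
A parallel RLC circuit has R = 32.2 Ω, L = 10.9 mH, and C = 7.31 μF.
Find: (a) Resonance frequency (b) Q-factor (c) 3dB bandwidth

Step 1 — Resonance: ω₀ = 1/√(LC) = 1/√(0.0109·7.31e-06) = 3543 rad/s.
Step 2 — f₀ = ω₀/(2π) = 563.8 Hz.
Step 3 — Parallel Q: Q = R/(ω₀L) = 32.2/(3543·0.0109) = 0.8339.
Step 4 — Bandwidth: Δω = ω₀/Q = 4248 rad/s; BW = Δω/(2π) = 676.2 Hz.

(a) f₀ = 563.8 Hz  (b) Q = 0.8339  (c) BW = 676.2 Hz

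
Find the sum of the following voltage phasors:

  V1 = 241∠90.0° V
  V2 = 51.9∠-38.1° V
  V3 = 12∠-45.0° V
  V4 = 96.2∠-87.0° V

Step 1 — Convert each phasor to rectangular form:
  V1 = 241·(cos(90.0°) + j·sin(90.0°)) = 0 + j241 V
  V2 = 51.9·(cos(-38.1°) + j·sin(-38.1°)) = 40.84 - j32.02 V
  V3 = 12·(cos(-45.0°) + j·sin(-45.0°)) = 8.485 - j8.485 V
  V4 = 96.2·(cos(-87.0°) + j·sin(-87.0°)) = 5.035 - j96.07 V
Step 2 — Sum components: V_total = 54.36 + j104.4 V.
Step 3 — Convert to polar: |V_total| = 117.7 V, ∠V_total = 62.5°.

V_total = 117.7∠62.5° V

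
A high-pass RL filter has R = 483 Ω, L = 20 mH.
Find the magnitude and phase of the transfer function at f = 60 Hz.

Step 1 — Angular frequency: ω = 2π·60 = 377 rad/s.
Step 2 — Transfer function: H(jω) = jωL/(R + jωL).
Step 3 — Numerator jωL = j·7.54; denominator R + jωL = 483 + j7.54.
Step 4 — H = 0.0002436 + j0.01561.
Step 5 — Magnitude: |H| = 0.01561 (-36.1 dB); phase: φ = 89.1°.

|H| = 0.01561 (-36.1 dB), φ = 89.1°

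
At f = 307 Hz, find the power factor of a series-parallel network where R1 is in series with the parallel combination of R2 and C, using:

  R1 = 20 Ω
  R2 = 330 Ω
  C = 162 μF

Step 1 — Angular frequency: ω = 2π·f = 2π·307 = 1929 rad/s.
Step 2 — Component impedances:
  R1: Z = R = 20 Ω
  R2: Z = R = 330 Ω
  C: Z = 1/(jωC) = -j/(ω·C) = 0 - j3.2 Ω
Step 3 — Parallel branch: R2 || C = 1/(1/R2 + 1/C) = 0.03103 - j3.2 Ω.
Step 4 — Series with R1: Z_total = R1 + (R2 || C) = 20.03 - j3.2 Ω = 20.28∠-9.1° Ω.
Step 5 — Power factor: PF = cos(φ) = Re(Z)/|Z| = 20.031/20.285 = 0.9875.
Step 6 — Type: Im(Z) = -3.2 ⇒ leading (phase φ = -9.1°).

PF = 0.9875 (leading, φ = -9.1°)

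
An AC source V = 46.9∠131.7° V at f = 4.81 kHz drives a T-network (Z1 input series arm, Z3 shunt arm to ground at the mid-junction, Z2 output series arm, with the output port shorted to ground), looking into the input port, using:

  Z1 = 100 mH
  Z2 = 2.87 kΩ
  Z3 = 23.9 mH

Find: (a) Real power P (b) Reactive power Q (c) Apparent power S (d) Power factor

Step 1 — Angular frequency: ω = 2π·f = 2π·4810 = 3.022e+04 rad/s.
Step 2 — Component impedances:
  Z1: Z = jωL = j·3.022e+04·0.1 = 0 + j3022 Ω
  Z2: Z = R = 2870 Ω
  Z3: Z = jωL = j·3.022e+04·0.0239 = 0 + j722.3 Ω
Step 3 — With the output port shorted to ground, the output series arm Z2 runs from the junction to ground; the shunt arm Z3 also runs from the junction to ground. They appear in parallel: Z3 || Z2 = 171 + j679.3 Ω.
Step 4 — Series with input arm Z1: Z_in = Z1 + (Z3 || Z2) = 171 + j3701 Ω = 3705∠87.4° Ω.
Step 5 — Source phasor: V = 46.9∠131.7° V = -31.2 + j35.02 V.
Step 6 — Current: I = V / Z = 0.009052 + j0.008847 A = 0.01266∠44.3° A.
Step 7 — Complex power: S = V·I* = 0.02739 + j0.593 VA.
Step 8 — Real power: P = Re(S) = 0.02739 W.
Step 9 — Reactive power: Q = Im(S) = 0.593 VAR.
Step 10 — Apparent power: |S| = 0.5936 VA.
Step 11 — Power factor: PF = P/|S| = 0.04614 (lagging).

(a) P = 0.02739 W  (b) Q = 0.593 VAR  (c) S = 0.5936 VA  (d) PF = 0.04614 (lagging)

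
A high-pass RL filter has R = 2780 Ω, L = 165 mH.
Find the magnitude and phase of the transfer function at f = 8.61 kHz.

Step 1 — Angular frequency: ω = 2π·8610 = 5.41e+04 rad/s.
Step 2 — Transfer function: H(jω) = jωL/(R + jωL).
Step 3 — Numerator jωL = j·8926; denominator R + jωL = 2780 + j8926.
Step 4 — H = 0.9116 + j0.2839.
Step 5 — Magnitude: |H| = 0.9548 (-0.4 dB); phase: φ = 17.3°.

|H| = 0.9548 (-0.4 dB), φ = 17.3°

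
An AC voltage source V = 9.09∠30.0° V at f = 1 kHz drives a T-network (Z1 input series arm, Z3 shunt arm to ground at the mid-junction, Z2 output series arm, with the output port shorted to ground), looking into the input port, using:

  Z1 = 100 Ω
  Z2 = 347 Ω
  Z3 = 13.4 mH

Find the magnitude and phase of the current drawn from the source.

Step 1 — Angular frequency: ω = 2π·f = 2π·1000 = 6283 rad/s.
Step 2 — Component impedances:
  Z1: Z = R = 100 Ω
  Z2: Z = R = 347 Ω
  Z3: Z = jωL = j·6283·0.0134 = 0 + j84.19 Ω
Step 3 — With the output port shorted to ground, the output series arm Z2 runs from the junction to ground; the shunt arm Z3 also runs from the junction to ground. They appear in parallel: Z3 || Z2 = 19.29 + j79.51 Ω.
Step 4 — Series with input arm Z1: Z_in = Z1 + (Z3 || Z2) = 119.3 + j79.51 Ω = 143.4∠33.7° Ω.
Step 5 — Source phasor: V = 9.09∠30.0° V = 7.872 + j4.545 V.
Step 6 — Ohm's law: I = V / Z_total = (7.872 + j4.545) / (119.3 + j79.51) = 0.06327 - j0.004075 A.
Step 7 — Convert to polar: |I| = 0.06341 A, ∠I = -3.7°.

I = 0.06341∠-3.7° A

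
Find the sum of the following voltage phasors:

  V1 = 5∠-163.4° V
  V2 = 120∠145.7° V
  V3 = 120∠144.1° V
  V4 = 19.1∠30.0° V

Step 1 — Convert each phasor to rectangular form:
  V1 = 5·(cos(-163.4°) + j·sin(-163.4°)) = -4.792 - j1.428 V
  V2 = 120·(cos(145.7°) + j·sin(145.7°)) = -99.13 + j67.62 V
  V3 = 120·(cos(144.1°) + j·sin(144.1°)) = -97.2 + j70.36 V
  V4 = 19.1·(cos(30.0°) + j·sin(30.0°)) = 16.54 + j9.55 V
Step 2 — Sum components: V_total = -184.6 + j146.1 V.
Step 3 — Convert to polar: |V_total| = 235.4 V, ∠V_total = 141.6°.

V_total = 235.4∠141.6° V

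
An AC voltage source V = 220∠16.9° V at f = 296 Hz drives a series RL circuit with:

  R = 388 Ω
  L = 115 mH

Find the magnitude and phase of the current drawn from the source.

Step 1 — Angular frequency: ω = 2π·f = 2π·296 = 1860 rad/s.
Step 2 — Component impedances:
  R: Z = R = 388 Ω
  L: Z = jωL = j·1860·0.115 = 0 + j213.9 Ω
Step 3 — Series combination: Z_total = R + L = 388 + j213.9 Ω = 443∠28.9° Ω.
Step 4 — Source phasor: V = 220∠16.9° V = 210.5 + j63.95 V.
Step 5 — Ohm's law: I = V / Z_total = (210.5 + j63.95) / (388 + j213.9) = 0.4858 - j0.1029 A.
Step 6 — Convert to polar: |I| = 0.4966 A, ∠I = -12.0°.

I = 0.4966∠-12.0° A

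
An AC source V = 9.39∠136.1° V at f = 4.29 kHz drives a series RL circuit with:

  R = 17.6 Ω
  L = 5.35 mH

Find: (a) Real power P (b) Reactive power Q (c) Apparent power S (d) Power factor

Step 1 — Angular frequency: ω = 2π·f = 2π·4290 = 2.695e+04 rad/s.
Step 2 — Component impedances:
  R: Z = R = 17.6 Ω
  L: Z = jωL = j·2.695e+04·0.00535 = 0 + j144.2 Ω
Step 3 — Series combination: Z_total = R + L = 17.6 + j144.2 Ω = 145.3∠83.0° Ω.
Step 4 — Source phasor: V = 9.39∠136.1° V = -6.766 + j6.511 V.
Step 5 — Current: I = V / Z = 0.03885 + j0.05166 A = 0.06463∠53.1° A.
Step 6 — Complex power: S = V·I* = 0.07353 + j0.6024 VA.
Step 7 — Real power: P = Re(S) = 0.07353 W.
Step 8 — Reactive power: Q = Im(S) = 0.6024 VAR.
Step 9 — Apparent power: |S| = 0.6069 VA.
Step 10 — Power factor: PF = P/|S| = 0.1211 (lagging).

(a) P = 0.07353 W  (b) Q = 0.6024 VAR  (c) S = 0.6069 VA  (d) PF = 0.1211 (lagging)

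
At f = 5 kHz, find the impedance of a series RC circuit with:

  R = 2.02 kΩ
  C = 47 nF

Step 1 — Angular frequency: ω = 2π·f = 2π·5000 = 3.142e+04 rad/s.
Step 2 — Component impedances:
  R: Z = R = 2020 Ω
  C: Z = 1/(jωC) = -j/(ω·C) = 0 - j677.3 Ω
Step 3 — Series combination: Z_total = R + C = 2020 - j677.3 Ω = 2131∠-18.5° Ω.

Z = 2020 - j677.3 Ω = 2131∠-18.5° Ω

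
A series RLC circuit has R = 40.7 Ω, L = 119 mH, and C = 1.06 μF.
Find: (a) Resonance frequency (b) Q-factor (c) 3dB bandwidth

Step 1 — Resonance condition Im(Z)=0 gives ω₀ = 1/√(LC).
Step 2 — ω₀ = 1/√(0.119·1.06e-06) = 2816 rad/s.
Step 3 — f₀ = ω₀/(2π) = 448.1 Hz.
Step 4 — Series Q: Q = ω₀L/R = 2816·0.119/40.7 = 8.232.
Step 5 — 3dB bandwidth: Δω = ω₀/Q = 342 rad/s; BW = Δω/(2π) = 54.43 Hz.

(a) f₀ = 448.1 Hz  (b) Q = 8.232  (c) BW = 54.43 Hz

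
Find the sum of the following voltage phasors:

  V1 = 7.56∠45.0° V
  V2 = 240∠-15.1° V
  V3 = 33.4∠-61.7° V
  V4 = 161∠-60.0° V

Step 1 — Convert each phasor to rectangular form:
  V1 = 7.56·(cos(45.0°) + j·sin(45.0°)) = 5.346 + j5.346 V
  V2 = 240·(cos(-15.1°) + j·sin(-15.1°)) = 231.7 - j62.52 V
  V3 = 33.4·(cos(-61.7°) + j·sin(-61.7°)) = 15.83 - j29.41 V
  V4 = 161·(cos(-60.0°) + j·sin(-60.0°)) = 80.5 - j139.4 V
Step 2 — Sum components: V_total = 333.4 - j226 V.
Step 3 — Convert to polar: |V_total| = 402.8 V, ∠V_total = -34.1°.

V_total = 402.8∠-34.1° V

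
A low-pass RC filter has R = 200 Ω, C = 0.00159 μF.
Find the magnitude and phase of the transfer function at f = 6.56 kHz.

Step 1 — Angular frequency: ω = 2π·6560 = 4.122e+04 rad/s.
Step 2 — Transfer function: H(jω) = 1/(1 + jωRC).
Step 3 — Denominator: 1 + jωRC = 1 + j·4.122e+04·200·1.59e-09 = 1 + j0.01311.
Step 4 — H = 0.9998 - j0.0131.
Step 5 — Magnitude: |H| = 0.9999 (-0.0 dB); phase: φ = -0.8°.

|H| = 0.9999 (-0.0 dB), φ = -0.8°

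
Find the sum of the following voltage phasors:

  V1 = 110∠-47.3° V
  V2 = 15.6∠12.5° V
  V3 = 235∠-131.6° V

Step 1 — Convert each phasor to rectangular form:
  V1 = 110·(cos(-47.3°) + j·sin(-47.3°)) = 74.6 - j80.84 V
  V2 = 15.6·(cos(12.5°) + j·sin(12.5°)) = 15.23 + j3.376 V
  V3 = 235·(cos(-131.6°) + j·sin(-131.6°)) = -156 - j175.7 V
Step 2 — Sum components: V_total = -66.19 - j253.2 V.
Step 3 — Convert to polar: |V_total| = 261.7 V, ∠V_total = -104.7°.

V_total = 261.7∠-104.7° V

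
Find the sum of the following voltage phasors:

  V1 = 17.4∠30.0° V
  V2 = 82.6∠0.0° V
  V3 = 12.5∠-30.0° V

Step 1 — Convert each phasor to rectangular form:
  V1 = 17.4·(cos(30.0°) + j·sin(30.0°)) = 15.07 + j8.7 V
  V2 = 82.6·(cos(0.0°) + j·sin(0.0°)) = 82.6 V
  V3 = 12.5·(cos(-30.0°) + j·sin(-30.0°)) = 10.83 - j6.25 V
Step 2 — Sum components: V_total = 108.5 + j2.45 V.
Step 3 — Convert to polar: |V_total| = 108.5 V, ∠V_total = 1.3°.

V_total = 108.5∠1.3° V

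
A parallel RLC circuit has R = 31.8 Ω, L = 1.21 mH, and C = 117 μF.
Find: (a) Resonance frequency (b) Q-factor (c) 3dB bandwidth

Step 1 — Resonance: ω₀ = 1/√(LC) = 1/√(0.00121·0.000117) = 2658 rad/s.
Step 2 — f₀ = ω₀/(2π) = 423 Hz.
Step 3 — Parallel Q: Q = R/(ω₀L) = 31.8/(2658·0.00121) = 9.888.
Step 4 — Bandwidth: Δω = ω₀/Q = 268.8 rad/s; BW = Δω/(2π) = 42.78 Hz.

(a) f₀ = 423 Hz  (b) Q = 9.888  (c) BW = 42.78 Hz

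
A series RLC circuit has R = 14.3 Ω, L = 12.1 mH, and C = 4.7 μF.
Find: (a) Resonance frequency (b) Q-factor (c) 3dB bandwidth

Step 1 — Resonance: ω₀ = 1/√(LC) = 1/√(0.0121·4.7e-06) = 4193 rad/s.
Step 2 — f₀ = ω₀/(2π) = 667.4 Hz.
Step 3 — Series Q: Q = ω₀L/R = 4193·0.0121/14.3 = 3.548.
Step 4 — Bandwidth: Δω = ω₀/Q = 1182 rad/s; BW = Δω/(2π) = 188.1 Hz.

(a) f₀ = 667.4 Hz  (b) Q = 3.548  (c) BW = 188.1 Hz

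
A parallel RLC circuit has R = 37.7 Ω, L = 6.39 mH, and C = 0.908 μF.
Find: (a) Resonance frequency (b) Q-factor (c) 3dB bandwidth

Step 1 — Resonance: ω₀ = 1/√(LC) = 1/√(0.00639·9.08e-07) = 1.313e+04 rad/s.
Step 2 — f₀ = ω₀/(2π) = 2089 Hz.
Step 3 — Parallel Q: Q = R/(ω₀L) = 37.7/(1.313e+04·0.00639) = 0.4494.
Step 4 — Bandwidth: Δω = ω₀/Q = 2.921e+04 rad/s; BW = Δω/(2π) = 4649 Hz.

(a) f₀ = 2089 Hz  (b) Q = 0.4494  (c) BW = 4649 Hz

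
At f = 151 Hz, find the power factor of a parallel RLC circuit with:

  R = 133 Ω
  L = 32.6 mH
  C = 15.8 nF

Step 1 — Angular frequency: ω = 2π·f = 2π·151 = 948.8 rad/s.
Step 2 — Component impedances:
  R: Z = R = 133 Ω
  L: Z = jωL = j·948.8·0.0326 = 0 + j30.93 Ω
  C: Z = 1/(jωC) = -j/(ω·C) = 0 - j6.671e+04 Ω
Step 3 — Parallel combination: 1/Z_total = 1/R + 1/L + 1/C; Z_total = 6.83 + j29.35 Ω = 30.14∠76.9° Ω.
Step 4 — Power factor: PF = cos(φ) = Re(Z)/|Z| = 6.83/30.14 = 0.2266.
Step 5 — Type: Im(Z) = 29.35 ⇒ lagging (phase φ = 76.9°).

PF = 0.2266 (lagging, φ = 76.9°)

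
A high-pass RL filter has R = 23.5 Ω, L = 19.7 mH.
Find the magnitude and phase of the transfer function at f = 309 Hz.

Step 1 — Angular frequency: ω = 2π·309 = 1942 rad/s.
Step 2 — Transfer function: H(jω) = jωL/(R + jωL).
Step 3 — Numerator jωL = j·38.25; denominator R + jωL = 23.5 + j38.25.
Step 4 — H = 0.7259 + j0.446.
Step 5 — Magnitude: |H| = 0.852 (-1.4 dB); phase: φ = 31.6°.

|H| = 0.852 (-1.4 dB), φ = 31.6°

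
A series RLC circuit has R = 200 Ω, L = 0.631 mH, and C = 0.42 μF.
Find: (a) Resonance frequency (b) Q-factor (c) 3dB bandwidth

Step 1 — Resonance condition Im(Z)=0 gives ω₀ = 1/√(LC).
Step 2 — ω₀ = 1/√(0.000631·4.2e-07) = 6.143e+04 rad/s.
Step 3 — f₀ = ω₀/(2π) = 9776 Hz.
Step 4 — Series Q: Q = ω₀L/R = 6.143e+04·0.000631/200 = 0.1938.
Step 5 — 3dB bandwidth: Δω = ω₀/Q = 3.17e+05 rad/s; BW = Δω/(2π) = 5.045e+04 Hz.

(a) f₀ = 9776 Hz  (b) Q = 0.1938  (c) BW = 5.045e+04 Hz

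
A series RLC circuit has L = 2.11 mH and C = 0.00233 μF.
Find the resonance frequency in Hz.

Step 1 — Resonance condition Im(Z)=0 gives ω₀ = 1/√(LC).
Step 2 — ω₀ = 1/√(0.00211·2.33e-09) = 4.51e+05 rad/s.
Step 3 — f₀ = ω₀/(2π) = 7.178e+04 Hz.

f₀ = 7.178e+04 Hz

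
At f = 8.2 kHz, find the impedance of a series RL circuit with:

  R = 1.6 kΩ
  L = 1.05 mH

Step 1 — Angular frequency: ω = 2π·f = 2π·8200 = 5.152e+04 rad/s.
Step 2 — Component impedances:
  R: Z = R = 1600 Ω
  L: Z = jωL = j·5.152e+04·0.00105 = 0 + j54.1 Ω
Step 3 — Series combination: Z_total = R + L = 1600 + j54.1 Ω = 1601∠1.9° Ω.

Z = 1600 + j54.1 Ω = 1601∠1.9° Ω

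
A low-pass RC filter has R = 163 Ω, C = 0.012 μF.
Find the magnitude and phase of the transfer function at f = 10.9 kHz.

Step 1 — Angular frequency: ω = 2π·1.09e+04 = 6.849e+04 rad/s.
Step 2 — Transfer function: H(jω) = 1/(1 + jωRC).
Step 3 — Denominator: 1 + jωRC = 1 + j·6.849e+04·163·1.2e-08 = 1 + j0.134.
Step 4 — H = 0.9824 - j0.1316.
Step 5 — Magnitude: |H| = 0.9911 (-0.1 dB); phase: φ = -7.6°.

|H| = 0.9911 (-0.1 dB), φ = -7.6°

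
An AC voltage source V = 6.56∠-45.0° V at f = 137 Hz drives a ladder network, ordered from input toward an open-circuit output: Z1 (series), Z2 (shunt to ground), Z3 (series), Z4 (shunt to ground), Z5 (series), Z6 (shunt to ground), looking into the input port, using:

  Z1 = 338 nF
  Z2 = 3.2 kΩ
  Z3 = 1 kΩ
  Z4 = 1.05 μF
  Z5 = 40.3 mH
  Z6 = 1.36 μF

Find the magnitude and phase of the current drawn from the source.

Step 1 — Angular frequency: ω = 2π·f = 2π·137 = 860.8 rad/s.
Step 2 — Component impedances:
  Z1: Z = 1/(jωC) = -j/(ω·C) = 0 - j3437 Ω
  Z2: Z = R = 3200 Ω
  Z3: Z = R = 1000 Ω
  Z4: Z = 1/(jωC) = -j/(ω·C) = 0 - j1106 Ω
  Z5: Z = jωL = j·860.8·0.0403 = 0 + j34.69 Ω
  Z6: Z = 1/(jωC) = -j/(ω·C) = 0 - j854.2 Ω
Step 3 — Ladder network (open output): work backward from the far end, alternating series and parallel combinations. Z_in = 792.2 - j3707 Ω = 3791∠-77.9° Ω.
Step 4 — Source phasor: V = 6.56∠-45.0° V = 4.639 - j4.639 V.
Step 5 — Ohm's law: I = V / Z_total = (4.639 - j4.639) / (792.2 - j3707) = 0.001452 + j0.000941 A.
Step 6 — Convert to polar: |I| = 0.001731 A, ∠I = 32.9°.

I = 0.001731∠32.9° A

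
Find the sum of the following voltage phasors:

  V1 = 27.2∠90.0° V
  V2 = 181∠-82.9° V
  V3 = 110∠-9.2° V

Step 1 — Convert each phasor to rectangular form:
  V1 = 27.2·(cos(90.0°) + j·sin(90.0°)) = 0 + j27.2 V
  V2 = 181·(cos(-82.9°) + j·sin(-82.9°)) = 22.37 - j179.6 V
  V3 = 110·(cos(-9.2°) + j·sin(-9.2°)) = 108.6 - j17.59 V
Step 2 — Sum components: V_total = 131 - j170 V.
Step 3 — Convert to polar: |V_total| = 214.6 V, ∠V_total = -52.4°.

V_total = 214.6∠-52.4° V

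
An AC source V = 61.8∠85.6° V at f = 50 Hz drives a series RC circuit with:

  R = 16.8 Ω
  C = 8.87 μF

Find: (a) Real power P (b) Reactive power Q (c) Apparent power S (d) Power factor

Step 1 — Angular frequency: ω = 2π·f = 2π·50 = 314.2 rad/s.
Step 2 — Component impedances:
  R: Z = R = 16.8 Ω
  C: Z = 1/(jωC) = -j/(ω·C) = 0 - j358.9 Ω
Step 3 — Series combination: Z_total = R + C = 16.8 - j358.9 Ω = 359.3∠-87.3° Ω.
Step 4 — Source phasor: V = 61.8∠85.6° V = 4.741 + j61.62 V.
Step 5 — Current: I = V / Z = -0.1707 + j0.0212 A = 0.172∠172.9° A.
Step 6 — Complex power: S = V·I* = 0.4971 - j10.62 VA.
Step 7 — Real power: P = Re(S) = 0.4971 W.
Step 8 — Reactive power: Q = Im(S) = -10.62 VAR.
Step 9 — Apparent power: |S| = 10.63 VA.
Step 10 — Power factor: PF = P/|S| = 0.04676 (leading).

(a) P = 0.4971 W  (b) Q = -10.62 VAR  (c) S = 10.63 VA  (d) PF = 0.04676 (leading)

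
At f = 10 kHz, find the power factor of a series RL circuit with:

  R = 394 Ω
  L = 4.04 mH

Step 1 — Angular frequency: ω = 2π·f = 2π·1e+04 = 6.283e+04 rad/s.
Step 2 — Component impedances:
  R: Z = R = 394 Ω
  L: Z = jωL = j·6.283e+04·0.00404 = 0 + j253.8 Ω
Step 3 — Series combination: Z_total = R + L = 394 + j253.8 Ω = 468.7∠32.8° Ω.
Step 4 — Power factor: PF = cos(φ) = Re(Z)/|Z| = 394/468.7 = 0.8406.
Step 5 — Type: Im(Z) = 253.8 ⇒ lagging (phase φ = 32.8°).

PF = 0.8406 (lagging, φ = 32.8°)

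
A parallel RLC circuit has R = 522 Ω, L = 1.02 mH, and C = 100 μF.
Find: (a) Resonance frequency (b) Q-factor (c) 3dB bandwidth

Step 1 — Resonance: ω₀ = 1/√(LC) = 1/√(0.00102·0.0001) = 3131 rad/s.
Step 2 — f₀ = ω₀/(2π) = 498.3 Hz.
Step 3 — Parallel Q: Q = R/(ω₀L) = 522/(3131·0.00102) = 163.4.
Step 4 — Bandwidth: Δω = ω₀/Q = 19.16 rad/s; BW = Δω/(2π) = 3.049 Hz.

(a) f₀ = 498.3 Hz  (b) Q = 163.4  (c) BW = 3.049 Hz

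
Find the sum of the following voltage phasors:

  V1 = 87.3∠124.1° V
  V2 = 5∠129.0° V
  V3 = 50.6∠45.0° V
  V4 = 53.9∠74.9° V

Step 1 — Convert each phasor to rectangular form:
  V1 = 87.3·(cos(124.1°) + j·sin(124.1°)) = -48.94 + j72.29 V
  V2 = 5·(cos(129.0°) + j·sin(129.0°)) = -3.147 + j3.886 V
  V3 = 50.6·(cos(45.0°) + j·sin(45.0°)) = 35.78 + j35.78 V
  V4 = 53.9·(cos(74.9°) + j·sin(74.9°)) = 14.04 + j52.04 V
Step 2 — Sum components: V_total = -2.27 + j164 V.
Step 3 — Convert to polar: |V_total| = 164 V, ∠V_total = 90.8°.

V_total = 164∠90.8° V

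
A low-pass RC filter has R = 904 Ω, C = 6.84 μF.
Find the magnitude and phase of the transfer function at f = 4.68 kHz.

Step 1 — Angular frequency: ω = 2π·4680 = 2.941e+04 rad/s.
Step 2 — Transfer function: H(jω) = 1/(1 + jωRC).
Step 3 — Denominator: 1 + jωRC = 1 + j·2.941e+04·904·6.84e-06 = 1 + j181.8.
Step 4 — H = 3.025e-05 - j0.0055.
Step 5 — Magnitude: |H| = 0.0055 (-45.2 dB); phase: φ = -89.7°.

|H| = 0.0055 (-45.2 dB), φ = -89.7°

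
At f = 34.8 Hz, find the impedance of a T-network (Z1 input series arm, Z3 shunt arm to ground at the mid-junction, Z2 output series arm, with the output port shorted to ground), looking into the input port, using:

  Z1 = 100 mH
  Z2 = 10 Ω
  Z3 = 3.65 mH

Step 1 — Angular frequency: ω = 2π·f = 2π·34.8 = 218.7 rad/s.
Step 2 — Component impedances:
  Z1: Z = jωL = j·218.7·0.1 = 0 + j21.87 Ω
  Z2: Z = R = 10 Ω
  Z3: Z = jωL = j·218.7·0.00365 = 0 + j0.7981 Ω
Step 3 — With the output port shorted to ground, the output series arm Z2 runs from the junction to ground; the shunt arm Z3 also runs from the junction to ground. They appear in parallel: Z3 || Z2 = 0.06329 + j0.793 Ω.
Step 4 — Series with input arm Z1: Z_in = Z1 + (Z3 || Z2) = 0.06329 + j22.66 Ω = 22.66∠89.8° Ω.

Z = 0.06329 + j22.66 Ω = 22.66∠89.8° Ω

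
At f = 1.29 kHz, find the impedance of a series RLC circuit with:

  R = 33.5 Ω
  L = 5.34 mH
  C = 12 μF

Step 1 — Angular frequency: ω = 2π·f = 2π·1290 = 8105 rad/s.
Step 2 — Component impedances:
  R: Z = R = 33.5 Ω
  L: Z = jωL = j·8105·0.00534 = 0 + j43.28 Ω
  C: Z = 1/(jωC) = -j/(ω·C) = 0 - j10.28 Ω
Step 3 — Series combination: Z_total = R + L + C = 33.5 + j33 Ω = 47.02∠44.6° Ω.

Z = 33.5 + j33 Ω = 47.02∠44.6° Ω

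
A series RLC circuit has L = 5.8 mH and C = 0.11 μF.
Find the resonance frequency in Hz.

Step 1 — Resonance condition Im(Z)=0 gives ω₀ = 1/√(LC).
Step 2 — ω₀ = 1/√(0.0058·1.1e-07) = 3.959e+04 rad/s.
Step 3 — f₀ = ω₀/(2π) = 6301 Hz.

f₀ = 6301 Hz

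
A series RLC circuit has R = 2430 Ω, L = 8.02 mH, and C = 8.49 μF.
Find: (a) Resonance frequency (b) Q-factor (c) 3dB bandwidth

Step 1 — Resonance: ω₀ = 1/√(LC) = 1/√(0.00802·8.49e-06) = 3832 rad/s.
Step 2 — f₀ = ω₀/(2π) = 609.9 Hz.
Step 3 — Series Q: Q = ω₀L/R = 3832·0.00802/2430 = 0.01265.
Step 4 — Bandwidth: Δω = ω₀/Q = 3.03e+05 rad/s; BW = Δω/(2π) = 4.822e+04 Hz.

(a) f₀ = 609.9 Hz  (b) Q = 0.01265  (c) BW = 4.822e+04 Hz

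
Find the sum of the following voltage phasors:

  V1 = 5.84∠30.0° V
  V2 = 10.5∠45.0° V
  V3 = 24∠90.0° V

Step 1 — Convert each phasor to rectangular form:
  V1 = 5.84·(cos(30.0°) + j·sin(30.0°)) = 5.058 + j2.92 V
  V2 = 10.5·(cos(45.0°) + j·sin(45.0°)) = 7.425 + j7.425 V
  V3 = 24·(cos(90.0°) + j·sin(90.0°)) = 0 + j24 V
Step 2 — Sum components: V_total = 12.48 + j34.34 V.
Step 3 — Convert to polar: |V_total| = 36.54 V, ∠V_total = 70.0°.

V_total = 36.54∠70.0° V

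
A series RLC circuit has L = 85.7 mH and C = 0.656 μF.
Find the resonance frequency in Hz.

Step 1 — Resonance condition Im(Z)=0 gives ω₀ = 1/√(LC).
Step 2 — ω₀ = 1/√(0.0857·6.56e-07) = 4218 rad/s.
Step 3 — f₀ = ω₀/(2π) = 671.2 Hz.

f₀ = 671.2 Hz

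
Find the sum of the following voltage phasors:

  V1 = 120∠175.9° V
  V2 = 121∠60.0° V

Step 1 — Convert each phasor to rectangular form:
  V1 = 120·(cos(175.9°) + j·sin(175.9°)) = -119.7 + j8.58 V
  V2 = 121·(cos(60.0°) + j·sin(60.0°)) = 60.5 + j104.8 V
Step 2 — Sum components: V_total = -59.19 + j113.4 V.
Step 3 — Convert to polar: |V_total| = 127.9 V, ∠V_total = 117.6°.

V_total = 127.9∠117.6° V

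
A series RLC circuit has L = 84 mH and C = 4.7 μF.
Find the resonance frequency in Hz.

Step 1 — Resonance condition Im(Z)=0 gives ω₀ = 1/√(LC).
Step 2 — ω₀ = 1/√(0.084·4.7e-06) = 1592 rad/s.
Step 3 — f₀ = ω₀/(2π) = 253.3 Hz.

f₀ = 253.3 Hz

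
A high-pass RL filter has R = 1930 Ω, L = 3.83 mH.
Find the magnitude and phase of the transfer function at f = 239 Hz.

Step 1 — Angular frequency: ω = 2π·239 = 1502 rad/s.
Step 2 — Transfer function: H(jω) = jωL/(R + jωL).
Step 3 — Numerator jωL = j·5.751; denominator R + jωL = 1930 + j5.751.
Step 4 — H = 8.88e-06 + j0.00298.
Step 5 — Magnitude: |H| = 0.00298 (-50.5 dB); phase: φ = 89.8°.

|H| = 0.00298 (-50.5 dB), φ = 89.8°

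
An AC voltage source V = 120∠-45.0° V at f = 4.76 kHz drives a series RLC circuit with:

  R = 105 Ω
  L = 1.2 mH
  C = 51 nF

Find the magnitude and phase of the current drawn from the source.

Step 1 — Angular frequency: ω = 2π·f = 2π·4760 = 2.991e+04 rad/s.
Step 2 — Component impedances:
  R: Z = R = 105 Ω
  L: Z = jωL = j·2.991e+04·0.0012 = 0 + j35.89 Ω
  C: Z = 1/(jωC) = -j/(ω·C) = 0 - j655.6 Ω
Step 3 — Series combination: Z_total = R + L + C = 105 - j619.7 Ω = 628.5∠-80.4° Ω.
Step 4 — Source phasor: V = 120∠-45.0° V = 84.85 - j84.85 V.
Step 5 — Ohm's law: I = V / Z_total = (84.85 - j84.85) / (105 - j619.7) = 0.1557 + j0.1105 A.
Step 6 — Convert to polar: |I| = 0.1909 A, ∠I = 35.4°.

I = 0.1909∠35.4° A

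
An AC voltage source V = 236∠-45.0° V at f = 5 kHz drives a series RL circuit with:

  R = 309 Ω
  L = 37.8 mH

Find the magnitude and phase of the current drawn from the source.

Step 1 — Angular frequency: ω = 2π·f = 2π·5000 = 3.142e+04 rad/s.
Step 2 — Component impedances:
  R: Z = R = 309 Ω
  L: Z = jωL = j·3.142e+04·0.0378 = 0 + j1188 Ω
Step 3 — Series combination: Z_total = R + L = 309 + j1188 Ω = 1227∠75.4° Ω.
Step 4 — Source phasor: V = 236∠-45.0° V = 166.9 - j166.9 V.
Step 5 — Ohm's law: I = V / Z_total = (166.9 - j166.9) / (309 + j1188) = -0.09737 - j0.1659 A.
Step 6 — Convert to polar: |I| = 0.1923 A, ∠I = -120.4°.

I = 0.1923∠-120.4° A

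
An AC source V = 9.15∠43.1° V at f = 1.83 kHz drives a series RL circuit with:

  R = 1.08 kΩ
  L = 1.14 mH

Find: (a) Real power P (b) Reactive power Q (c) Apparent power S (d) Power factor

Step 1 — Angular frequency: ω = 2π·f = 2π·1830 = 1.15e+04 rad/s.
Step 2 — Component impedances:
  R: Z = R = 1080 Ω
  L: Z = jωL = j·1.15e+04·0.00114 = 0 + j13.11 Ω
Step 3 — Series combination: Z_total = R + L = 1080 + j13.11 Ω = 1080∠0.7° Ω.
Step 4 — Source phasor: V = 9.15∠43.1° V = 6.681 + j6.252 V.
Step 5 — Current: I = V / Z = 0.006255 + j0.005713 A = 0.008472∠42.4° A.
Step 6 — Complex power: S = V·I* = 0.07751 + j0.0009407 VA.
Step 7 — Real power: P = Re(S) = 0.07751 W.
Step 8 — Reactive power: Q = Im(S) = 0.0009407 VAR.
Step 9 — Apparent power: |S| = 0.07752 VA.
Step 10 — Power factor: PF = P/|S| = 0.9999 (lagging).

(a) P = 0.07751 W  (b) Q = 0.0009407 VAR  (c) S = 0.07752 VA  (d) PF = 0.9999 (lagging)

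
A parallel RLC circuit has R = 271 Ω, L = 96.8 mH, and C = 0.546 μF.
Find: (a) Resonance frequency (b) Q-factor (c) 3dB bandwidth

Step 1 — Resonance: ω₀ = 1/√(LC) = 1/√(0.0968·5.46e-07) = 4350 rad/s.
Step 2 — f₀ = ω₀/(2π) = 692.3 Hz.
Step 3 — Parallel Q: Q = R/(ω₀L) = 271/(4350·0.0968) = 0.6436.
Step 4 — Bandwidth: Δω = ω₀/Q = 6758 rad/s; BW = Δω/(2π) = 1076 Hz.

(a) f₀ = 692.3 Hz  (b) Q = 0.6436  (c) BW = 1076 Hz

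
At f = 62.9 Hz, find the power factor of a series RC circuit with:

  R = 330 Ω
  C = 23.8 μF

Step 1 — Angular frequency: ω = 2π·f = 2π·62.9 = 395.2 rad/s.
Step 2 — Component impedances:
  R: Z = R = 330 Ω
  C: Z = 1/(jωC) = -j/(ω·C) = 0 - j106.3 Ω
Step 3 — Series combination: Z_total = R + C = 330 - j106.3 Ω = 346.7∠-17.9° Ω.
Step 4 — Power factor: PF = cos(φ) = Re(Z)/|Z| = 330/346.7 = 0.9518.
Step 5 — Type: Im(Z) = -106.3 ⇒ leading (phase φ = -17.9°).

PF = 0.9518 (leading, φ = -17.9°)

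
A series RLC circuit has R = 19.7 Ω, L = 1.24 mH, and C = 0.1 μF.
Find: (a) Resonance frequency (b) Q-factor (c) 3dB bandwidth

Step 1 — Resonance: ω₀ = 1/√(LC) = 1/√(0.00124·1e-07) = 8.98e+04 rad/s.
Step 2 — f₀ = ω₀/(2π) = 1.429e+04 Hz.
Step 3 — Series Q: Q = ω₀L/R = 8.98e+04·0.00124/19.7 = 5.653.
Step 4 — Bandwidth: Δω = ω₀/Q = 1.589e+04 rad/s; BW = Δω/(2π) = 2529 Hz.

(a) f₀ = 1.429e+04 Hz  (b) Q = 5.653  (c) BW = 2529 Hz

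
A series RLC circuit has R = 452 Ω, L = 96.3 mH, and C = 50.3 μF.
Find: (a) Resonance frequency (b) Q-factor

Step 1 — Resonance condition Im(Z)=0 gives ω₀ = 1/√(LC).
Step 2 — ω₀ = 1/√(0.0963·5.03e-05) = 454.4 rad/s.
Step 3 — f₀ = ω₀/(2π) = 72.31 Hz.
Step 4 — Series Q: Q = ω₀L/R = 454.4·0.0963/452 = 0.0968.

(a) f₀ = 72.31 Hz  (b) Q = 0.0968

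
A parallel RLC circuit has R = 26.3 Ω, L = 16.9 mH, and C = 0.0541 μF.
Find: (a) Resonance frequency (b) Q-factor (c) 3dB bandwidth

Step 1 — Resonance: ω₀ = 1/√(LC) = 1/√(0.0169·5.41e-08) = 3.307e+04 rad/s.
Step 2 — f₀ = ω₀/(2π) = 5264 Hz.
Step 3 — Parallel Q: Q = R/(ω₀L) = 26.3/(3.307e+04·0.0169) = 0.04706.
Step 4 — Bandwidth: Δω = ω₀/Q = 7.028e+05 rad/s; BW = Δω/(2π) = 1.119e+05 Hz.

(a) f₀ = 5264 Hz  (b) Q = 0.04706  (c) BW = 1.119e+05 Hz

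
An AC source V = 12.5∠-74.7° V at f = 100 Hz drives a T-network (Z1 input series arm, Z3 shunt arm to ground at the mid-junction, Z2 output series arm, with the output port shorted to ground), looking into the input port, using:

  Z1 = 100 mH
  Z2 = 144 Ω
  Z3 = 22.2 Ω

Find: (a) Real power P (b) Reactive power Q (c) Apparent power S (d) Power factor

Step 1 — Angular frequency: ω = 2π·f = 2π·100 = 628.3 rad/s.
Step 2 — Component impedances:
  Z1: Z = jωL = j·628.3·0.1 = 0 + j62.83 Ω
  Z2: Z = R = 144 Ω
  Z3: Z = R = 22.2 Ω
Step 3 — With the output port shorted to ground, the output series arm Z2 runs from the junction to ground; the shunt arm Z3 also runs from the junction to ground. They appear in parallel: Z3 || Z2 = 19.23 Ω.
Step 4 — Series with input arm Z1: Z_in = Z1 + (Z3 || Z2) = 19.23 + j62.83 Ω = 65.71∠73.0° Ω.
Step 5 — Source phasor: V = 12.5∠-74.7° V = 3.298 - j12.06 V.
Step 6 — Current: I = V / Z = -0.1608 - j0.1017 A = 0.1902∠-147.7° A.
Step 7 — Complex power: S = V·I* = 0.6961 + j2.274 VA.
Step 8 — Real power: P = Re(S) = 0.6961 W.
Step 9 — Reactive power: Q = Im(S) = 2.274 VAR.
Step 10 — Apparent power: |S| = 2.378 VA.
Step 11 — Power factor: PF = P/|S| = 0.2927 (lagging).

(a) P = 0.6961 W  (b) Q = 2.274 VAR  (c) S = 2.378 VA  (d) PF = 0.2927 (lagging)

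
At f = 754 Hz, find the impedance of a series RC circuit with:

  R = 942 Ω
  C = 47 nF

Step 1 — Angular frequency: ω = 2π·f = 2π·754 = 4738 rad/s.
Step 2 — Component impedances:
  R: Z = R = 942 Ω
  C: Z = 1/(jωC) = -j/(ω·C) = 0 - j4491 Ω
Step 3 — Series combination: Z_total = R + C = 942 - j4491 Ω = 4589∠-78.2° Ω.

Z = 942 - j4491 Ω = 4589∠-78.2° Ω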